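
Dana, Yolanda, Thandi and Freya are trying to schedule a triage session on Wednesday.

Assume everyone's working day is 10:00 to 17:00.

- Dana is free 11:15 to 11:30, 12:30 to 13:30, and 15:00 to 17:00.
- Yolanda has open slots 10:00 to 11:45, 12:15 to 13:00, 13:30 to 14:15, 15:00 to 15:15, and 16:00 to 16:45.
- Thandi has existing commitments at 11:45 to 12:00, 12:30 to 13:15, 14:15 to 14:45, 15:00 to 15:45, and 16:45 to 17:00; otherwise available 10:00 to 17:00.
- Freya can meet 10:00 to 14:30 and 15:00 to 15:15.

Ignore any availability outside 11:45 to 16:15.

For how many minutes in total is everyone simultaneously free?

Thandi free within 10:00–17:00: 10:00–11:45, 12:00–12:30, 13:15–14:15, 14:45–15:00, 15:45–16:45.
Dana ∩ Yolanda: 11:15–11:30, 12:30–13:00, 15:00–15:15, 16:00–16:45.
Dana ∩ Yolanda ∩ Thandi: 11:15–11:30, 16:00–16:45.
Dana ∩ Yolanda ∩ Thandi ∩ Freya: 11:15–11:30.
Restricted to 11:45–16:15: (none).
Total common minutes: 0.

0 minutes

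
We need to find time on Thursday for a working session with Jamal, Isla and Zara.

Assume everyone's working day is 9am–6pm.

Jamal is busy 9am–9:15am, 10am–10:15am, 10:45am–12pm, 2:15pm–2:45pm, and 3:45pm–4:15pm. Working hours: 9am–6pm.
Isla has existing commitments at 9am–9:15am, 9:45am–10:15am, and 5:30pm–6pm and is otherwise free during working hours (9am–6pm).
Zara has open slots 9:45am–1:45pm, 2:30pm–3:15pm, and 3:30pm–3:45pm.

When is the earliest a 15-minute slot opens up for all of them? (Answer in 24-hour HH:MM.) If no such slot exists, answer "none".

10:15

Jamal free within 09:00–18:00: 09:15–10:00, 10:15–10:45, 12:00–14:15, 14:45–15:45, 16:15–18:00.
Isla free within 09:00–18:00: 09:15–09:45, 10:15–17:30.
Jamal ∩ Isla: 09:15–09:45, 10:15–10:45, 12:00–14:15, 14:45–15:45, 16:15–17:30.
Jamal ∩ Isla ∩ Zara: 10:15–10:45, 12:00–13:45, 14:45–15:15, 15:30–15:45.
Windows ≥ 15 min: 10:15–10:45, 12:00–13:45, 14:45–15:15, 15:30–15:45.
Earliest such window starts at 10:15.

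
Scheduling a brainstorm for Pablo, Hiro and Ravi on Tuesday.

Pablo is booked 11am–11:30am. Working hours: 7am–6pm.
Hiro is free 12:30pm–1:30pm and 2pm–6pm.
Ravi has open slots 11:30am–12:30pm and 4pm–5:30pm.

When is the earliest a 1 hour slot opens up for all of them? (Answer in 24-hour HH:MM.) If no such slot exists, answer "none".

Pablo free within 07:00–18:00: 07:00–11:00, 11:30–18:00.
Pablo ∩ Hiro: 12:30–13:30, 14:00–18:00.
Pablo ∩ Hiro ∩ Ravi: 16:00–17:30.
Windows ≥ 60 min: 16:00–17:30.
Earliest such window starts at 16:00.

16:00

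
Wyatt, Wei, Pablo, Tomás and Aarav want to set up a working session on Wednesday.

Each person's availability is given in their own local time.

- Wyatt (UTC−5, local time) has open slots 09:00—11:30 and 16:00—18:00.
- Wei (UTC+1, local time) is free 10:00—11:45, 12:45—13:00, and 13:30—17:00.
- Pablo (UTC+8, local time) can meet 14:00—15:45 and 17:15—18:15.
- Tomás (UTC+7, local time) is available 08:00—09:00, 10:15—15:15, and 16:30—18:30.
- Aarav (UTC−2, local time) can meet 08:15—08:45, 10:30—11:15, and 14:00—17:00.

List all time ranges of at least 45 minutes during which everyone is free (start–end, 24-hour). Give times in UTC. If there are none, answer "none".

none

Wyatt → UTC: 14:00–16:30, 21:00–23:00.
Wei → UTC: 09:00–10:45, 11:45–12:00, 12:30–16:00.
Pablo → UTC: 06:00–07:45, 09:15–10:15.
Tomás → UTC: 01:00–02:00, 03:15–08:15, 09:30–11:30.
Aarav → UTC: 10:15–10:45, 12:30–13:15, 16:00–19:00.
Wyatt ∩ Wei: 14:00–16:00.
Wyatt ∩ Wei ∩ Pablo: (none).
Wyatt ∩ Wei ∩ Pablo ∩ Tomás: (none).
Wyatt ∩ Wei ∩ Pablo ∩ Tomás ∩ Aarav: (none).
Windows ≥ 45 min: (none).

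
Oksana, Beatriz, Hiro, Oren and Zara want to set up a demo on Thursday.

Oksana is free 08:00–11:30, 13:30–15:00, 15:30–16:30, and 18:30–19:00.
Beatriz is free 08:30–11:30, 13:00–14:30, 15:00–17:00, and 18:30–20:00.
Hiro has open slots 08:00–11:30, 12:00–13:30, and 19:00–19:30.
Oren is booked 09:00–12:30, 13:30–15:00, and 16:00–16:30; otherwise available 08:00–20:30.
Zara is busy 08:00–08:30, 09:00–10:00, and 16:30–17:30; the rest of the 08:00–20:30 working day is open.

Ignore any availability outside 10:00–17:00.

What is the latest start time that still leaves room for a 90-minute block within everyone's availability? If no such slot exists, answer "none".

none

Oren free within 08:00–20:30: 08:00–09:00, 12:30–13:30, 15:00–16:00, 16:30–20:30.
Zara free within 08:00–20:30: 08:30–09:00, 10:00–16:30, 17:30–20:30.
Oksana ∩ Beatriz: 08:30–11:30, 13:30–14:30, 15:30–16:30, 18:30–19:00.
Oksana ∩ Beatriz ∩ Hiro: 08:30–11:30.
Oksana ∩ Beatriz ∩ Hiro ∩ Oren: 08:30–09:00.
Oksana ∩ Beatriz ∩ Hiro ∩ Oren ∩ Zara: 08:30–09:00.
Restricted to 10:00–17:00: (none).
Windows ≥ 90 min: (none).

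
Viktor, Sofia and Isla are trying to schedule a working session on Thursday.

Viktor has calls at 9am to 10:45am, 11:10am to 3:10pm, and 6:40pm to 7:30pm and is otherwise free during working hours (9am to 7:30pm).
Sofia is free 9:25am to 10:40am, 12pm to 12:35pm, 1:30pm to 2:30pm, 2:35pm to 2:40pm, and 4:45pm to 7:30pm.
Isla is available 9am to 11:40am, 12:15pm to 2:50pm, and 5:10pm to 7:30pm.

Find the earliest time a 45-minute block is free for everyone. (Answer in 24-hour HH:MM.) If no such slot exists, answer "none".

17:10

Viktor free within 09:00–19:30: 10:45–11:10, 15:10–18:40.
Viktor ∩ Sofia: 16:45–18:40.
Viktor ∩ Sofia ∩ Isla: 17:10–18:40.
Windows ≥ 45 min: 17:10–18:40.
Earliest such window starts at 17:10.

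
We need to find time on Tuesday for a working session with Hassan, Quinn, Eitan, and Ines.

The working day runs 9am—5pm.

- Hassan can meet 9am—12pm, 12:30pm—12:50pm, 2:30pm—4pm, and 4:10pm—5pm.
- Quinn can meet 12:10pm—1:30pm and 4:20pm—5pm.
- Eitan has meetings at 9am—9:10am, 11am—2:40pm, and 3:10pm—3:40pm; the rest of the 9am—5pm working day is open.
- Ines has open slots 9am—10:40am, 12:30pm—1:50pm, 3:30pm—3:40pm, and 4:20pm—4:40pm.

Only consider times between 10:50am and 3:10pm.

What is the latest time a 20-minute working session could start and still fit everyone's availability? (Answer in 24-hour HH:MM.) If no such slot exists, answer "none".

none

Eitan free within 09:00–17:00: 09:10–11:00, 14:40–15:10, 15:40–17:00.
Hassan ∩ Quinn: 12:30–12:50, 16:20–17:00.
Hassan ∩ Quinn ∩ Eitan: 16:20–17:00.
Hassan ∩ Quinn ∩ Eitan ∩ Ines: 16:20–16:40.
Restricted to 10:50–15:10: (none).
Windows ≥ 20 min: (none).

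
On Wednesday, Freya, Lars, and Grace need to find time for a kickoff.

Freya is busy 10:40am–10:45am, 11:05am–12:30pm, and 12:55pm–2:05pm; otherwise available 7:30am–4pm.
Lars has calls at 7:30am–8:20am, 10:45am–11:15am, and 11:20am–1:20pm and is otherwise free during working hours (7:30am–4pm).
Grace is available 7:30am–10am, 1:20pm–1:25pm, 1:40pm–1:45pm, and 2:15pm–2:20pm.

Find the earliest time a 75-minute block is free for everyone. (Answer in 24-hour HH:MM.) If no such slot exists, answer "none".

08:20

Freya free within 07:30–16:00: 07:30–10:40, 10:45–11:05, 12:30–12:55, 14:05–16:00.
Lars free within 07:30–16:00: 08:20–10:45, 11:15–11:20, 13:20–16:00.
Freya ∩ Lars: 08:20–10:40, 14:05–16:00.
Freya ∩ Lars ∩ Grace: 08:20–10:00, 14:15–14:20.
Windows ≥ 75 min: 08:20–10:00.
Earliest such window starts at 08:20.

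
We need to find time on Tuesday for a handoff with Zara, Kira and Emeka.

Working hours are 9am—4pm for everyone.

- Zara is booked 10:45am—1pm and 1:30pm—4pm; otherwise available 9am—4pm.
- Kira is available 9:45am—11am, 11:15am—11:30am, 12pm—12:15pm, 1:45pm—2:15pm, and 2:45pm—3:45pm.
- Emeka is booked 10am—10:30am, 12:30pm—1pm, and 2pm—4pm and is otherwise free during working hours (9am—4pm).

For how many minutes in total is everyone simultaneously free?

Zara free within 09:00–16:00: 09:00–10:45, 13:00–13:30.
Emeka free within 09:00–16:00: 09:00–10:00, 10:30–12:30, 13:00–14:00.
Zara ∩ Kira: 09:45–10:45.
Zara ∩ Kira ∩ Emeka: 09:45–10:00, 10:30–10:45.
Total common minutes: 15 + 15 = 30.

30 minutes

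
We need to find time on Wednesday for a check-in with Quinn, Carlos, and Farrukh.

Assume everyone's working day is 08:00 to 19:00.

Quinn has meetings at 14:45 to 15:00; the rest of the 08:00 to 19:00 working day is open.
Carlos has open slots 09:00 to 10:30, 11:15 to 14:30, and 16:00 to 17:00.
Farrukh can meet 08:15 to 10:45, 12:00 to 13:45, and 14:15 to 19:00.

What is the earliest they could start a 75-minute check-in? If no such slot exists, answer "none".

Quinn free within 08:00–19:00: 08:00–14:45, 15:00–19:00.
Quinn ∩ Carlos: 09:00–10:30, 11:15–14:30, 16:00–17:00.
Quinn ∩ Carlos ∩ Farrukh: 09:00–10:30, 12:00–13:45, 14:15–14:30, 16:00–17:00.
Windows ≥ 75 min: 09:00–10:30, 12:00–13:45.
Earliest such window starts at 09:00.

09:00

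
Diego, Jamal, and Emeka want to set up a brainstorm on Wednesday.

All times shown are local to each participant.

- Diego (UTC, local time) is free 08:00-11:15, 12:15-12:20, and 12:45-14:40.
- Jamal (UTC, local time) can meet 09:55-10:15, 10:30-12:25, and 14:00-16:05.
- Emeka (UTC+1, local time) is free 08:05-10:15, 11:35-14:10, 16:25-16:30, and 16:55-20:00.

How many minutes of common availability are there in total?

45 minutes

Diego → UTC: 08:00–11:15, 12:15–12:20, 12:45–14:40.
Jamal → UTC: 09:55–10:15, 10:30–12:25, 14:00–16:05.
Emeka → UTC: 07:05–09:15, 10:35–13:10, 15:25–15:30, 15:55–19:00.
Diego ∩ Jamal: 09:55–10:15, 10:30–11:15, 12:15–12:20, 14:00–14:40.
Diego ∩ Jamal ∩ Emeka: 10:35–11:15, 12:15–12:20.
Total common minutes: 40 + 5 = 45.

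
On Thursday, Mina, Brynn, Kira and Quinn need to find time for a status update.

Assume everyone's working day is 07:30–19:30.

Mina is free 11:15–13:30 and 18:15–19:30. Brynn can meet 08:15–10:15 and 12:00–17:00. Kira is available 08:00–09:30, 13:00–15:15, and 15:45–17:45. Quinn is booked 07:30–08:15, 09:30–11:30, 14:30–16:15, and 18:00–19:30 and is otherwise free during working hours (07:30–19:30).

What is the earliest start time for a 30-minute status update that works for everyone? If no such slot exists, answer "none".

13:00

Quinn free within 07:30–19:30: 08:15–09:30, 11:30–14:30, 16:15–18:00.
Mina ∩ Brynn: 12:00–13:30.
Mina ∩ Brynn ∩ Kira: 13:00–13:30.
Mina ∩ Brynn ∩ Kira ∩ Quinn: 13:00–13:30.
Windows ≥ 30 min: 13:00–13:30.
Earliest such window starts at 13:00.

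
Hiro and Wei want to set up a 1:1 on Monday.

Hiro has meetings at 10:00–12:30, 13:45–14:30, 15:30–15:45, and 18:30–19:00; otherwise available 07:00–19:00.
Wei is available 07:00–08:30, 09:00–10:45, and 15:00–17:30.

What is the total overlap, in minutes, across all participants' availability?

Hiro free within 07:00–19:00: 07:00–10:00, 12:30–13:45, 14:30–15:30, 15:45–18:30.
Hiro ∩ Wei: 07:00–08:30, 09:00–10:00, 15:00–15:30, 15:45–17:30.
Total common minutes: 90 + 60 + 30 + 105 = 285.

285 minutes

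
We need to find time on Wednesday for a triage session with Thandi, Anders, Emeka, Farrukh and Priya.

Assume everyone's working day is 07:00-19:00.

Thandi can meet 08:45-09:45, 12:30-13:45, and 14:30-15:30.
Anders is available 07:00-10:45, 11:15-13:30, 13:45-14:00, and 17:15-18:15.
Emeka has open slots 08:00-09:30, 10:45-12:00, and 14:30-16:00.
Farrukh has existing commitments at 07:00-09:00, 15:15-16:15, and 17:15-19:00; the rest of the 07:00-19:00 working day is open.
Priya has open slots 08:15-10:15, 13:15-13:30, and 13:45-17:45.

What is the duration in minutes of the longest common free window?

30 minutes

Farrukh free within 07:00–19:00: 09:00–15:15, 16:15–17:15.
Thandi ∩ Anders: 08:45–09:45, 12:30–13:30.
Thandi ∩ Anders ∩ Emeka: 08:45–09:30.
Thandi ∩ Anders ∩ Emeka ∩ Farrukh: 09:00–09:30.
Thandi ∩ Anders ∩ Emeka ∩ Farrukh ∩ Priya: 09:00–09:30.
Single common window of 30 minutes.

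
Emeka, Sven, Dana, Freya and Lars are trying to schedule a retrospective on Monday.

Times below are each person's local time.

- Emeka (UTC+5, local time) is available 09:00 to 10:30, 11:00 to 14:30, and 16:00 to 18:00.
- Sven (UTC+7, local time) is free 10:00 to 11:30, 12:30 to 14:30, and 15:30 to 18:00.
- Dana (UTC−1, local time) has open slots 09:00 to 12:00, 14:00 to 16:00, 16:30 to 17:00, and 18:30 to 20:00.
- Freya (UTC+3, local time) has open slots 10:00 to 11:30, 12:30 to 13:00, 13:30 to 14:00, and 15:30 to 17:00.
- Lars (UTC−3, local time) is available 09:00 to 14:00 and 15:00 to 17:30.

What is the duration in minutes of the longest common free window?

0 minutes

Emeka → UTC: 04:00–05:30, 06:00–09:30, 11:00–13:00.
Sven → UTC: 03:00–04:30, 05:30–07:30, 08:30–11:00.
Dana → UTC: 10:00–13:00, 15:00–17:00, 17:30–18:00, 19:30–21:00.
Freya → UTC: 07:00–08:30, 09:30–10:00, 10:30–11:00, 12:30–14:00.
Lars → UTC: 12:00–17:00, 18:00–20:30.
Emeka ∩ Sven: 04:00–04:30, 06:00–07:30, 08:30–09:30.
Emeka ∩ Sven ∩ Dana: (none).
Emeka ∩ Sven ∩ Dana ∩ Freya: (none).
Emeka ∩ Sven ∩ Dana ∩ Freya ∩ Lars: (none).
No common window.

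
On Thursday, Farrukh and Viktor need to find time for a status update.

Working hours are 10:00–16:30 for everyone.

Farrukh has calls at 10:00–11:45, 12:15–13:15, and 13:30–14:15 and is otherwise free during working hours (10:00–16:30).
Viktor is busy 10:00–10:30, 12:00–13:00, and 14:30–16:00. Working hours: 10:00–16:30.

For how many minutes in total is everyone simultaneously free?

Farrukh free within 10:00–16:30: 11:45–12:15, 13:15–13:30, 14:15–16:30.
Viktor free within 10:00–16:30: 10:30–12:00, 13:00–14:30, 16:00–16:30.
Farrukh ∩ Viktor: 11:45–12:00, 13:15–13:30, 14:15–14:30, 16:00–16:30.
Total common minutes: 15 + 15 + 15 + 30 = 75.

75 minutes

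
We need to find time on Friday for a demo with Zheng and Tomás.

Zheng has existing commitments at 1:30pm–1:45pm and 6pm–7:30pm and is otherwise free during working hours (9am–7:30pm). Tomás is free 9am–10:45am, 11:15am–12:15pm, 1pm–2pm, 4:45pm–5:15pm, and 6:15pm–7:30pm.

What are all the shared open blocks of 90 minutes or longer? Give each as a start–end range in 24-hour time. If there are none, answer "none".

Zheng free within 09:00–19:30: 09:00–13:30, 13:45–18:00.
Zheng ∩ Tomás: 09:00–10:45, 11:15–12:15, 13:00–13:30, 13:45–14:00, 16:45–17:15.
Windows ≥ 90 min: 09:00–10:45.

09:00–10:45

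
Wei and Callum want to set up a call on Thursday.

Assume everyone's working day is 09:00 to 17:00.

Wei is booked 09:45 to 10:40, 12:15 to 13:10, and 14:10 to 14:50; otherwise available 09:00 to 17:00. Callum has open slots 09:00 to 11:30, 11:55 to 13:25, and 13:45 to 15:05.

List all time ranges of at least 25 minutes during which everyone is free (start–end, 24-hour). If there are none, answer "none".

09:00–09:45, 10:40–11:30, 13:45–14:10

Wei free within 09:00–17:00: 09:00–09:45, 10:40–12:15, 13:10–14:10, 14:50–17:00.
Wei ∩ Callum: 09:00–09:45, 10:40–11:30, 11:55–12:15, 13:10–13:25, 13:45–14:10, 14:50–15:05.
Windows ≥ 25 min: 09:00–09:45, 10:40–11:30, 13:45–14:10.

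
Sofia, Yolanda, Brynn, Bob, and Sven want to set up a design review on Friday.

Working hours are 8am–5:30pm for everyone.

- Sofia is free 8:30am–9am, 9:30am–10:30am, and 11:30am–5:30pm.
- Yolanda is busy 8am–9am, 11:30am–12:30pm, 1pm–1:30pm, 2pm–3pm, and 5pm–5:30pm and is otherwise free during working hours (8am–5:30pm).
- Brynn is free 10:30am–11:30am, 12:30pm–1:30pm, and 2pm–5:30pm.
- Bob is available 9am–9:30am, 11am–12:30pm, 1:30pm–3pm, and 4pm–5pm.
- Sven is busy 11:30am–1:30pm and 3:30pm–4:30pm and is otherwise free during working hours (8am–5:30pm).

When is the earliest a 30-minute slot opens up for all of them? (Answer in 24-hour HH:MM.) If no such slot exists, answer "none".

Yolanda free within 08:00–17:30: 09:00–11:30, 12:30–13:00, 13:30–14:00, 15:00–17:00.
Sven free within 08:00–17:30: 08:00–11:30, 13:30–15:30, 16:30–17:30.
Sofia ∩ Yolanda: 09:30–10:30, 12:30–13:00, 13:30–14:00, 15:00–17:00.
Sofia ∩ Yolanda ∩ Brynn: 12:30–13:00, 15:00–17:00.
Sofia ∩ Yolanda ∩ Brynn ∩ Bob: 16:00–17:00.
Sofia ∩ Yolanda ∩ Brynn ∩ Bob ∩ Sven: 16:30–17:00.
Windows ≥ 30 min: 16:30–17:00.
Earliest such window starts at 16:30.

16:30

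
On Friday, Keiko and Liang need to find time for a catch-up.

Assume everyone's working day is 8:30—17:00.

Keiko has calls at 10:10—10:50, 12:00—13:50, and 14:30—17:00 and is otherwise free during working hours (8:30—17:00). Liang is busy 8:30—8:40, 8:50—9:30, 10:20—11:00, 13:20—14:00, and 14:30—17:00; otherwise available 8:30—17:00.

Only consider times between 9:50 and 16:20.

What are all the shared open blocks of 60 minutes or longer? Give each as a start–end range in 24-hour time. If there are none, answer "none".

Keiko free within 08:30–17:00: 08:30–10:10, 10:50–12:00, 13:50–14:30.
Liang free within 08:30–17:00: 08:40–08:50, 09:30–10:20, 11:00–13:20, 14:00–14:30.
Keiko ∩ Liang: 08:40–08:50, 09:30–10:10, 11:00–12:00, 14:00–14:30.
Restricted to 09:50–16:20: 09:50–10:10, 11:00–12:00, 14:00–14:30.
Windows ≥ 60 min: 11:00–12:00.

11:00–12:00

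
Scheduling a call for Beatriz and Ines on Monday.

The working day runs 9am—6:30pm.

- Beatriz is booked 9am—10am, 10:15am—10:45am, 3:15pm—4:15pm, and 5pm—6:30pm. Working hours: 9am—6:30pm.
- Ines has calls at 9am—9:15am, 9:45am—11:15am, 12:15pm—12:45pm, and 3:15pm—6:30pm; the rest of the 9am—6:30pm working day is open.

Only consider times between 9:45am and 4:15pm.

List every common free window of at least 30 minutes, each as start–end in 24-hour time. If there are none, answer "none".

11:15–12:15, 12:45–15:15

Beatriz free within 09:00–18:30: 10:00–10:15, 10:45–15:15, 16:15–17:00.
Ines free within 09:00–18:30: 09:15–09:45, 11:15–12:15, 12:45–15:15.
Beatriz ∩ Ines: 11:15–12:15, 12:45–15:15.
Restricted to 09:45–16:15: 11:15–12:15, 12:45–15:15.
Windows ≥ 30 min: 11:15–12:15, 12:45–15:15.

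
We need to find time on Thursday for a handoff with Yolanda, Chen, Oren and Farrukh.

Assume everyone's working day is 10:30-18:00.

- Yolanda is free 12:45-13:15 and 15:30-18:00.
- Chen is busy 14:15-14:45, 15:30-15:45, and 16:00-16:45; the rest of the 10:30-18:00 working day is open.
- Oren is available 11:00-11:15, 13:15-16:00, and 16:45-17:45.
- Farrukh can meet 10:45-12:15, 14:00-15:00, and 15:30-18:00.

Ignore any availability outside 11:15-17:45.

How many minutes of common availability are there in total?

Chen free within 10:30–18:00: 10:30–14:15, 14:45–15:30, 15:45–16:00, 16:45–18:00.
Yolanda ∩ Chen: 12:45–13:15, 15:45–16:00, 16:45–18:00.
Yolanda ∩ Chen ∩ Oren: 15:45–16:00, 16:45–17:45.
Yolanda ∩ Chen ∩ Oren ∩ Farrukh: 15:45–16:00, 16:45–17:45.
Restricted to 11:15–17:45: 15:45–16:00, 16:45–17:45.
Total common minutes: 15 + 60 = 75.

75 minutes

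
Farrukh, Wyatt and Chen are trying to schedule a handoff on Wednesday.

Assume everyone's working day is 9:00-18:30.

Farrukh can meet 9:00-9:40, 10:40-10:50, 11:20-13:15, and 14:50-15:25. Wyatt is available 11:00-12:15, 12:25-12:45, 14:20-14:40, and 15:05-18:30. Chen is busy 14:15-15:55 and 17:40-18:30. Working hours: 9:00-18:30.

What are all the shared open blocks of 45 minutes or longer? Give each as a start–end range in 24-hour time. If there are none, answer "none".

11:20–12:15

Chen free within 09:00–18:30: 09:00–14:15, 15:55–17:40.
Farrukh ∩ Wyatt: 11:20–12:15, 12:25–12:45, 15:05–15:25.
Farrukh ∩ Wyatt ∩ Chen: 11:20–12:15, 12:25–12:45.
Windows ≥ 45 min: 11:20–12:15.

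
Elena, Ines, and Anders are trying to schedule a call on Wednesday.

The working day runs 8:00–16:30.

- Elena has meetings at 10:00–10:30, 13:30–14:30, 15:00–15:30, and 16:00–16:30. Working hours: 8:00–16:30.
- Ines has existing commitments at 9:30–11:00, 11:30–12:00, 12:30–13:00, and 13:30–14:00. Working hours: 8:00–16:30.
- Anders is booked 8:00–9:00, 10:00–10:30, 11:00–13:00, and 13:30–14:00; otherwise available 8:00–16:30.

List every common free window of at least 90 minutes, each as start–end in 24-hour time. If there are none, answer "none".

none

Elena free within 08:00–16:30: 08:00–10:00, 10:30–13:30, 14:30–15:00, 15:30–16:00.
Ines free within 08:00–16:30: 08:00–09:30, 11:00–11:30, 12:00–12:30, 13:00–13:30, 14:00–16:30.
Anders free within 08:00–16:30: 09:00–10:00, 10:30–11:00, 13:00–13:30, 14:00–16:30.
Elena ∩ Ines: 08:00–09:30, 11:00–11:30, 12:00–12:30, 13:00–13:30, 14:30–15:00, 15:30–16:00.
Elena ∩ Ines ∩ Anders: 09:00–09:30, 13:00–13:30, 14:30–15:00, 15:30–16:00.
Windows ≥ 90 min: (none).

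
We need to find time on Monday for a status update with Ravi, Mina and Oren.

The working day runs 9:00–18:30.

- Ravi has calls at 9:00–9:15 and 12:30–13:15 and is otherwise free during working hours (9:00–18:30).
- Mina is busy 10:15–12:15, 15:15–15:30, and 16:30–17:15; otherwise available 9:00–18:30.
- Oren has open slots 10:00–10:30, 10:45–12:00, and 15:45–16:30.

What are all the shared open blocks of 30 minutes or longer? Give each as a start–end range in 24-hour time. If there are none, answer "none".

15:45–16:30

Ravi free within 09:00–18:30: 09:15–12:30, 13:15–18:30.
Mina free within 09:00–18:30: 09:00–10:15, 12:15–15:15, 15:30–16:30, 17:15–18:30.
Ravi ∩ Mina: 09:15–10:15, 12:15–12:30, 13:15–15:15, 15:30–16:30, 17:15–18:30.
Ravi ∩ Mina ∩ Oren: 10:00–10:15, 15:45–16:30.
Windows ≥ 30 min: 15:45–16:30.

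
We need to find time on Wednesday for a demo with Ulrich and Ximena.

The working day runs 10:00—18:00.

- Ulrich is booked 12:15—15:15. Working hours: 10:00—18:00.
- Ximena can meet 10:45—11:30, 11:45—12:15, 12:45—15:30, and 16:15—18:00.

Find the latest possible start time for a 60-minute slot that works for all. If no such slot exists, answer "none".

Ulrich free within 10:00–18:00: 10:00–12:15, 15:15–18:00.
Ulrich ∩ Ximena: 10:45–11:30, 11:45–12:15, 15:15–15:30, 16:15–18:00.
Windows ≥ 60 min: 16:15–18:00.
Latest start in the last window 16:15–18:00 is 18:00 − 60 min = 17:00.

17:00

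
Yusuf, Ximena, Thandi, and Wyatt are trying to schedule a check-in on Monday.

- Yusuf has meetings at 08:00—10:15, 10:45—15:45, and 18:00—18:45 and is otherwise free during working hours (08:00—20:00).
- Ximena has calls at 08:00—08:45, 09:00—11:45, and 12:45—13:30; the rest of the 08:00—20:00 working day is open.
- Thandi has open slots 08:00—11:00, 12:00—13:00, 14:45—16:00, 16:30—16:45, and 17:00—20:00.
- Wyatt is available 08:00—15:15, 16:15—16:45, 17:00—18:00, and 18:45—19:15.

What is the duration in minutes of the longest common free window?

60 minutes

Yusuf free within 08:00–20:00: 10:15–10:45, 15:45–18:00, 18:45–20:00.
Ximena free within 08:00–20:00: 08:45–09:00, 11:45–12:45, 13:30–20:00.
Yusuf ∩ Ximena: 15:45–18:00, 18:45–20:00.
Yusuf ∩ Ximena ∩ Thandi: 15:45–16:00, 16:30–16:45, 17:00–18:00, 18:45–20:00.
Yusuf ∩ Ximena ∩ Thandi ∩ Wyatt: 16:30–16:45, 17:00–18:00, 18:45–19:15.
Common window lengths: 15, 60, 30 min; longest is 60.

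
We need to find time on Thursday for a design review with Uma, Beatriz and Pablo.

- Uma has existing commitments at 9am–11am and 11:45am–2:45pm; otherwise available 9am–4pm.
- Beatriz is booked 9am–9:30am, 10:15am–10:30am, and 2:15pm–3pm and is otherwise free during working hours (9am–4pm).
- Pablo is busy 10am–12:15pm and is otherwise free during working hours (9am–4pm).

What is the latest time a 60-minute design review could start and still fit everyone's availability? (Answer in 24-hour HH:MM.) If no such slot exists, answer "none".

15:00

Uma free within 09:00–16:00: 11:00–11:45, 14:45–16:00.
Beatriz free within 09:00–16:00: 09:30–10:15, 10:30–14:15, 15:00–16:00.
Pablo free within 09:00–16:00: 09:00–10:00, 12:15–16:00.
Uma ∩ Beatriz: 11:00–11:45, 15:00–16:00.
Uma ∩ Beatriz ∩ Pablo: 15:00–16:00.
Windows ≥ 60 min: 15:00–16:00.
Latest start in the last window 15:00–16:00 is 16:00 − 60 min = 15:00.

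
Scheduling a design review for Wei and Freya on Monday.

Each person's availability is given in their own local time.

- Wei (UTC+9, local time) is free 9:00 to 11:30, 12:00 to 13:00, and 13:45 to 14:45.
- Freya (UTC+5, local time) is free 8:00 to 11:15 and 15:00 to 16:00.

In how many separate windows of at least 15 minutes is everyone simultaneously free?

2

Wei → UTC: 00:00–02:30, 03:00–04:00, 04:45–05:45.
Freya → UTC: 03:00–06:15, 10:00–11:00.
Wei ∩ Freya: 03:00–04:00, 04:45–05:45.
Windows ≥ 15 min: 03:00–04:00, 04:45–05:45.
That's 2 windows.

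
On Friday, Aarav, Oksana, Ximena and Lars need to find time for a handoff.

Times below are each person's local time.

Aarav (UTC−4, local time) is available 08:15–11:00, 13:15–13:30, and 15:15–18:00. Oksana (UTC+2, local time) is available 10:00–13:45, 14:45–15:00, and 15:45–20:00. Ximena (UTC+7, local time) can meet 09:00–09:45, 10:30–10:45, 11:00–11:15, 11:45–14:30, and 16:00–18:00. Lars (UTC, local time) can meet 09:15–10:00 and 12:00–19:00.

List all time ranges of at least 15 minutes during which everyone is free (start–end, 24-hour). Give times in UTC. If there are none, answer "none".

none

Aarav → UTC: 12:15–15:00, 17:15–17:30, 19:15–22:00.
Oksana → UTC: 08:00–11:45, 12:45–13:00, 13:45–18:00.
Ximena → UTC: 02:00–02:45, 03:30–03:45, 04:00–04:15, 04:45–07:30, 09:00–11:00.
Lars → UTC: 09:15–10:00, 12:00–19:00.
Aarav ∩ Oksana: 12:45–13:00, 13:45–15:00, 17:15–17:30.
Aarav ∩ Oksana ∩ Ximena: (none).
Aarav ∩ Oksana ∩ Ximena ∩ Lars: (none).
Windows ≥ 15 min: (none).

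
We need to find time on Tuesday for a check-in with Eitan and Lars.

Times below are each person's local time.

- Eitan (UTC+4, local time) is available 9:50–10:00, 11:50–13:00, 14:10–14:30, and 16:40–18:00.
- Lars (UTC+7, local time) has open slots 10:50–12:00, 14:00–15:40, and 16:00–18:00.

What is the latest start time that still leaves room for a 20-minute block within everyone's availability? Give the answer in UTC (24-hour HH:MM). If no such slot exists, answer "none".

Eitan → UTC: 05:50–06:00, 07:50–09:00, 10:10–10:30, 12:40–14:00.
Lars → UTC: 03:50–05:00, 07:00–08:40, 09:00–11:00.
Eitan ∩ Lars: 07:50–08:40, 10:10–10:30.
Windows ≥ 20 min: 07:50–08:40, 10:10–10:30.
Latest start in the last window 10:10–10:30 is 10:30 − 20 min = 10:10.

10:10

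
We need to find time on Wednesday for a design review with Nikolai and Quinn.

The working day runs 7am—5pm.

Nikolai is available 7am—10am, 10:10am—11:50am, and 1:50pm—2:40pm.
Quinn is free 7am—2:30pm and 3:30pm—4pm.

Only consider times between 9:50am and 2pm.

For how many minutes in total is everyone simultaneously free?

Nikolai ∩ Quinn: 07:00–10:00, 10:10–11:50, 13:50–14:30.
Restricted to 09:50–14:00: 09:50–10:00, 10:10–11:50, 13:50–14:00.
Total common minutes: 10 + 100 + 10 = 120.

120 minutes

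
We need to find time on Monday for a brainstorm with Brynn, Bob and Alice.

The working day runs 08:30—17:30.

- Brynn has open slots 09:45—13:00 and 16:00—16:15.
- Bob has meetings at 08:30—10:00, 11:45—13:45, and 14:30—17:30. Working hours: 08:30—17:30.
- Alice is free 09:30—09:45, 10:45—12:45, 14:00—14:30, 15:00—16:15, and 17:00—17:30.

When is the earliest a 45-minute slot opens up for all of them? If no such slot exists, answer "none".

Bob free within 08:30–17:30: 10:00–11:45, 13:45–14:30.
Brynn ∩ Bob: 10:00–11:45.
Brynn ∩ Bob ∩ Alice: 10:45–11:45.
Windows ≥ 45 min: 10:45–11:45.
Earliest such window starts at 10:45.

10:45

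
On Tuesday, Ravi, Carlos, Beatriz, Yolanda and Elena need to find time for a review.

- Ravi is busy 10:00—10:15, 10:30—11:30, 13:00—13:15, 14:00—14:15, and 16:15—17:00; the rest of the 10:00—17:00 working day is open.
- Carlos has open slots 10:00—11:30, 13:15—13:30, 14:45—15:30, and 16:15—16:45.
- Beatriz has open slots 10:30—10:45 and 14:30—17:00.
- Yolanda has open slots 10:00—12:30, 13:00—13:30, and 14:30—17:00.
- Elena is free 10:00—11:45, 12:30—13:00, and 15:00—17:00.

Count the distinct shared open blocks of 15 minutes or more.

1

Ravi free within 10:00–17:00: 10:15–10:30, 11:30–13:00, 13:15–14:00, 14:15–16:15.
Ravi ∩ Carlos: 10:15–10:30, 13:15–13:30, 14:45–15:30.
Ravi ∩ Carlos ∩ Beatriz: 14:45–15:30.
Ravi ∩ Carlos ∩ Beatriz ∩ Yolanda: 14:45–15:30.
Ravi ∩ Carlos ∩ Beatriz ∩ Yolanda ∩ Elena: 15:00–15:30.
Windows ≥ 15 min: 15:00–15:30.
That's 1 window.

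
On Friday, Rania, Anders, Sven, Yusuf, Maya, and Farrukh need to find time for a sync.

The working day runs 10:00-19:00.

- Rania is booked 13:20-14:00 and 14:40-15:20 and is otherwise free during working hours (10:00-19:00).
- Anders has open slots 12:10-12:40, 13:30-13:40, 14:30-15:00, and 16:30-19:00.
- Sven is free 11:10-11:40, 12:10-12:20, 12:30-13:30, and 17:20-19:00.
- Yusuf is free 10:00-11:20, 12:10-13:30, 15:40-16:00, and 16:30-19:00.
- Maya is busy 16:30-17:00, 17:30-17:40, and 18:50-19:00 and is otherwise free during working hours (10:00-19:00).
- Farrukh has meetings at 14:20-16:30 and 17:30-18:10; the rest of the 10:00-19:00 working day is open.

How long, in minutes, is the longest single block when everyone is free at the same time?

40 minutes

Rania free within 10:00–19:00: 10:00–13:20, 14:00–14:40, 15:20–19:00.
Maya free within 10:00–19:00: 10:00–16:30, 17:00–17:30, 17:40–18:50.
Farrukh free within 10:00–19:00: 10:00–14:20, 16:30–17:30, 18:10–19:00.
Rania ∩ Anders: 12:10–12:40, 14:30–14:40, 16:30–19:00.
Rania ∩ Anders ∩ Sven: 12:10–12:20, 12:30–12:40, 17:20–19:00.
Rania ∩ Anders ∩ Sven ∩ Yusuf: 12:10–12:20, 12:30–12:40, 17:20–19:00.
Rania ∩ Anders ∩ Sven ∩ Yusuf ∩ Maya: 12:10–12:20, 12:30–12:40, 17:20–17:30, 17:40–18:50.
Rania ∩ Anders ∩ Sven ∩ Yusuf ∩ Maya ∩ Farrukh: 12:10–12:20, 12:30–12:40, 17:20–17:30, 18:10–18:50.
Common window lengths: 10, 10, 10, 40 min; longest is 40.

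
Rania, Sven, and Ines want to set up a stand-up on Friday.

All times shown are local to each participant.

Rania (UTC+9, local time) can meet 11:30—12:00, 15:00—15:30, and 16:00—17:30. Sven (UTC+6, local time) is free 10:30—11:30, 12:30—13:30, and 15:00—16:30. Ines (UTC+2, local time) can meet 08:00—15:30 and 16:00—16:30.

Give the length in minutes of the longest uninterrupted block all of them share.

30 minutes

Rania → UTC: 02:30–03:00, 06:00–06:30, 07:00–08:30.
Sven → UTC: 04:30–05:30, 06:30–07:30, 09:00–10:30.
Ines → UTC: 06:00–13:30, 14:00–14:30.
Rania ∩ Sven: 07:00–07:30.
Rania ∩ Sven ∩ Ines: 07:00–07:30.
Single common window of 30 minutes.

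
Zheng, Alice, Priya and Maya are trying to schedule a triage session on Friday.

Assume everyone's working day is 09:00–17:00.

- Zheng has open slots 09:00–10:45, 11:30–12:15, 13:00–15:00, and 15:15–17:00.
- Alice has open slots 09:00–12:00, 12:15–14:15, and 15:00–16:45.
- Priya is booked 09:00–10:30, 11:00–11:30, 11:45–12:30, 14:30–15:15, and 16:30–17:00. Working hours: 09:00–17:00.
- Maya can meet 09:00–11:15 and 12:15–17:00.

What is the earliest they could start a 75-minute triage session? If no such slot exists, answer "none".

Priya free within 09:00–17:00: 10:30–11:00, 11:30–11:45, 12:30–14:30, 15:15–16:30.
Zheng ∩ Alice: 09:00–10:45, 11:30–12:00, 13:00–14:15, 15:15–16:45.
Zheng ∩ Alice ∩ Priya: 10:30–10:45, 11:30–11:45, 13:00–14:15, 15:15–16:30.
Zheng ∩ Alice ∩ Priya ∩ Maya: 10:30–10:45, 13:00–14:15, 15:15–16:30.
Windows ≥ 75 min: 13:00–14:15, 15:15–16:30.
Earliest such window starts at 13:00.

13:00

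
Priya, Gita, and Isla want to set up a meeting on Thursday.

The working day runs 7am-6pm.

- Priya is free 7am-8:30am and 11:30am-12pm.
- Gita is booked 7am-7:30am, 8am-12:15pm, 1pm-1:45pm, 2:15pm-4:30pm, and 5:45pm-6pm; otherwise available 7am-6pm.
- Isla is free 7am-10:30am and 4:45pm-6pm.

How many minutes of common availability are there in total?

Gita free within 07:00–18:00: 07:30–08:00, 12:15–13:00, 13:45–14:15, 16:30–17:45.
Priya ∩ Gita: 07:30–08:00.
Priya ∩ Gita ∩ Isla: 07:30–08:00.
Total common minutes: 30.

30 minutes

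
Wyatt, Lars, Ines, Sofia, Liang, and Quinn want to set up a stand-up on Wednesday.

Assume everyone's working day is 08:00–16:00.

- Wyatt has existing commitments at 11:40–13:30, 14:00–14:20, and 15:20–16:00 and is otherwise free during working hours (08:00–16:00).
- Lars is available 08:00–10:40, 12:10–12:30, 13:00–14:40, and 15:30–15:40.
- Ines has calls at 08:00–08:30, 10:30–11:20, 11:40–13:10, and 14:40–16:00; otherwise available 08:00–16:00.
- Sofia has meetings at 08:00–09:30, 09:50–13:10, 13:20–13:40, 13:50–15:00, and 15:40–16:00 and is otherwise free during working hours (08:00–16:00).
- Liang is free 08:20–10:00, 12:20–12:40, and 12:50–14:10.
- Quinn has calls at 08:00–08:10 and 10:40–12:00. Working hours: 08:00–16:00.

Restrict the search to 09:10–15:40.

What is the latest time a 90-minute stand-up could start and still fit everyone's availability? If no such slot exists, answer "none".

Wyatt free within 08:00–16:00: 08:00–11:40, 13:30–14:00, 14:20–15:20.
Ines free within 08:00–16:00: 08:30–10:30, 11:20–11:40, 13:10–14:40.
Sofia free within 08:00–16:00: 09:30–09:50, 13:10–13:20, 13:40–13:50, 15:00–15:40.
Quinn free within 08:00–16:00: 08:10–10:40, 12:00–16:00.
Wyatt ∩ Lars: 08:00–10:40, 13:30–14:00, 14:20–14:40.
Wyatt ∩ Lars ∩ Ines: 08:30–10:30, 13:30–14:00, 14:20–14:40.
Wyatt ∩ Lars ∩ Ines ∩ Sofia: 09:30–09:50, 13:40–13:50.
Wyatt ∩ Lars ∩ Ines ∩ Sofia ∩ Liang: 09:30–09:50, 13:40–13:50.
Wyatt ∩ Lars ∩ Ines ∩ Sofia ∩ Liang ∩ Quinn: 09:30–09:50, 13:40–13:50.
Restricted to 09:10–15:40: 09:30–09:50, 13:40–13:50.
Windows ≥ 90 min: (none).

none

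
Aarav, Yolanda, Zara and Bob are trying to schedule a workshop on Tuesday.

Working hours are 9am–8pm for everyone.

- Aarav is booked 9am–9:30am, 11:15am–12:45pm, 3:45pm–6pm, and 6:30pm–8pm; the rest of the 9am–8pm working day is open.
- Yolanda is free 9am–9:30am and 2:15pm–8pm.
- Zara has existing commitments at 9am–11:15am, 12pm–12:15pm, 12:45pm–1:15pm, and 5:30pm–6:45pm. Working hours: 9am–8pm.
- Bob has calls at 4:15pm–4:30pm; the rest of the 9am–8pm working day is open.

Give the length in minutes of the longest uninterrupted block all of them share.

90 minutes

Aarav free within 09:00–20:00: 09:30–11:15, 12:45–15:45, 18:00–18:30.
Zara free within 09:00–20:00: 11:15–12:00, 12:15–12:45, 13:15–17:30, 18:45–20:00.
Bob free within 09:00–20:00: 09:00–16:15, 16:30–20:00.
Aarav ∩ Yolanda: 14:15–15:45, 18:00–18:30.
Aarav ∩ Yolanda ∩ Zara: 14:15–15:45.
Aarav ∩ Yolanda ∩ Zara ∩ Bob: 14:15–15:45.
Single common window of 90 minutes.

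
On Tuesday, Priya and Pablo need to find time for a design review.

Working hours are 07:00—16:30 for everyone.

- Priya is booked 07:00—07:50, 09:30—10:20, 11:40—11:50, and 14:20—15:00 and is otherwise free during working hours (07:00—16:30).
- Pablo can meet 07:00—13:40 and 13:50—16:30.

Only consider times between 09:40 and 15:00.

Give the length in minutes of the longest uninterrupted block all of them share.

110 minutes

Priya free within 07:00–16:30: 07:50–09:30, 10:20–11:40, 11:50–14:20, 15:00–16:30.
Priya ∩ Pablo: 07:50–09:30, 10:20–11:40, 11:50–13:40, 13:50–14:20, 15:00–16:30.
Restricted to 09:40–15:00: 10:20–11:40, 11:50–13:40, 13:50–14:20.
Common window lengths: 80, 110, 30 min; longest is 110.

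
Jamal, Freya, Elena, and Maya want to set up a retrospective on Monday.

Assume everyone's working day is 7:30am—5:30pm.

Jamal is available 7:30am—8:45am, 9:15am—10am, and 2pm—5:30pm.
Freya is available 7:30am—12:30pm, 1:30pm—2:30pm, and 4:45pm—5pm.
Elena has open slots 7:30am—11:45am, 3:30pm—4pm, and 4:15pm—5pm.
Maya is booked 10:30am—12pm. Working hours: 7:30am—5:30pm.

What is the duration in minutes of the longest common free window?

75 minutes

Maya free within 07:30–17:30: 07:30–10:30, 12:00–17:30.
Jamal ∩ Freya: 07:30–08:45, 09:15–10:00, 14:00–14:30, 16:45–17:00.
Jamal ∩ Freya ∩ Elena: 07:30–08:45, 09:15–10:00, 16:45–17:00.
Jamal ∩ Freya ∩ Elena ∩ Maya: 07:30–08:45, 09:15–10:00, 16:45–17:00.
Common window lengths: 75, 45, 15 min; longest is 75.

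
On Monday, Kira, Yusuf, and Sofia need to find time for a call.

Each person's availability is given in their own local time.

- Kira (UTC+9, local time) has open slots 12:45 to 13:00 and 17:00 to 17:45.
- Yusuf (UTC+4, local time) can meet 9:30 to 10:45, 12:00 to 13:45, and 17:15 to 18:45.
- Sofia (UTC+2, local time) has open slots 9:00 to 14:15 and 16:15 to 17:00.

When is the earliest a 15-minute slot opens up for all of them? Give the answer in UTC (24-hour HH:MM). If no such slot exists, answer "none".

08:00

Kira → UTC: 03:45–04:00, 08:00–08:45.
Yusuf → UTC: 05:30–06:45, 08:00–09:45, 13:15–14:45.
Sofia → UTC: 07:00–12:15, 14:15–15:00.
Kira ∩ Yusuf: 08:00–08:45.
Kira ∩ Yusuf ∩ Sofia: 08:00–08:45.
Windows ≥ 15 min: 08:00–08:45.
Earliest such window starts at 08:00.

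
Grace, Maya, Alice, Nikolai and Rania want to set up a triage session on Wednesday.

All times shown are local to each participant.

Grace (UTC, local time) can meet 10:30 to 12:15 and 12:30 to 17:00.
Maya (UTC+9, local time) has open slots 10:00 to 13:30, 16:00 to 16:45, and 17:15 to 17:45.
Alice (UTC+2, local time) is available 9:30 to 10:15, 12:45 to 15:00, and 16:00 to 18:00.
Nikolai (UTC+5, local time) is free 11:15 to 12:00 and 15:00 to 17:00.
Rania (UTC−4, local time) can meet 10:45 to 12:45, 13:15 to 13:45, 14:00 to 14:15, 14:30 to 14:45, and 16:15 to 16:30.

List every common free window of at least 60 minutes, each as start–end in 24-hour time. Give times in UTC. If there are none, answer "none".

none

Grace → UTC: 10:30–12:15, 12:30–17:00.
Maya → UTC: 01:00–04:30, 07:00–07:45, 08:15–08:45.
Alice → UTC: 07:30–08:15, 10:45–13:00, 14:00–16:00.
Nikolai → UTC: 06:15–07:00, 10:00–12:00.
Rania → UTC: 14:45–16:45, 17:15–17:45, 18:00–18:15, 18:30–18:45, 20:15–20:30.
Grace ∩ Maya: (none).
Grace ∩ Maya ∩ Alice: (none).
Grace ∩ Maya ∩ Alice ∩ Nikolai: (none).
Grace ∩ Maya ∩ Alice ∩ Nikolai ∩ Rania: (none).
Windows ≥ 60 min: (none).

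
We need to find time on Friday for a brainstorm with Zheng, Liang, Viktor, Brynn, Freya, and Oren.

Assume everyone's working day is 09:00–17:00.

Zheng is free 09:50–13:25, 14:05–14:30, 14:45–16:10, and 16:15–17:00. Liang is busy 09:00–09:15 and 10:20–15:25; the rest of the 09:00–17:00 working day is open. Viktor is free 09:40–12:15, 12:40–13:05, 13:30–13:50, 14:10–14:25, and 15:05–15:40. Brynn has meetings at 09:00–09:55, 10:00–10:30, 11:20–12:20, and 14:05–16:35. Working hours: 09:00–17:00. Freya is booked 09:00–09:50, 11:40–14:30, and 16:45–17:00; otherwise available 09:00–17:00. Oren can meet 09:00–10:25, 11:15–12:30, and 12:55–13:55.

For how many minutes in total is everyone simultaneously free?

Liang free within 09:00–17:00: 09:15–10:20, 15:25–17:00.
Brynn free within 09:00–17:00: 09:55–10:00, 10:30–11:20, 12:20–14:05, 16:35–17:00.
Freya free within 09:00–17:00: 09:50–11:40, 14:30–16:45.
Zheng ∩ Liang: 09:50–10:20, 15:25–16:10, 16:15–17:00.
Zheng ∩ Liang ∩ Viktor: 09:50–10:20, 15:25–15:40.
Zheng ∩ Liang ∩ Viktor ∩ Brynn: 09:55–10:00.
Zheng ∩ Liang ∩ Viktor ∩ Brynn ∩ Freya: 09:55–10:00.
Zheng ∩ Liang ∩ Viktor ∩ Brynn ∩ Freya ∩ Oren: 09:55–10:00.
Total common minutes: 5.

5 minutes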